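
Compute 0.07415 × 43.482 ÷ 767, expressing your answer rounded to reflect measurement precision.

0.07415 × 43.482 ÷ 767 = 0.00420363794003…
Multiplication/division keeps the fewest significant figures: 0.07415 → 4 s.f., 43.482 → 5 s.f., 767 → 3 s.f.; limit is 3.
Rounded to 3 significant figures: 4.20 × 10⁻³.

4.20 × 10⁻³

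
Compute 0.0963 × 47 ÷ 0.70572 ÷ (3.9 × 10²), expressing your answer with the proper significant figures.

0.016

0.0963 × 47 ÷ 0.70572 ÷ (3.9 × 10²) = 0.0164447438295…
Multiplication/division keeps the fewest significant figures: 0.0963 → 3 s.f., 47 → 2 s.f., 0.70572 → 5 s.f., 3.9 × 10² → 2 s.f.; limit is 2.
Rounded to 2 significant figures: 0.016.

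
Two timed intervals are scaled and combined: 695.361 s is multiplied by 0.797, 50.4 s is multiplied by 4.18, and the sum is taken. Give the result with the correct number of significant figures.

695.361 × 0.797 = 554.202717 → 554 s (3 s.f., last digit at the 10^0 place).
50.4 × 4.18 = 210.672 → 2.11 × 10^2 s (3 s.f., last digit at the 10^0 place).
Sum: 764.874717 s; keep the coarser place, 10^0.
Result: 765 s.

765 s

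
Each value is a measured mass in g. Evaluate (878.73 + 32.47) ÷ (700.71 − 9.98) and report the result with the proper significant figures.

878.73 + 32.47 = 911.20, limited to 2 d.p. → 5 s.f.; 700.71 − 9.98 = 690.73, limited to 2 d.p. → 5 s.f.
Carrying full precision, 911.20 ÷ 690.73 = 1.31918405166…; keep min(5, 5) = 5 s.f.
Rounded to 5 significant figures: 1.3192.

1.3192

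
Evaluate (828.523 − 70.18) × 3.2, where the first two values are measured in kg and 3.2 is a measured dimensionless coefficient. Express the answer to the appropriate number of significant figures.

2.4 × 10^3 kg

828.523 kg − 70.18 kg = 758.343 kg; the difference is limited to 2 decimal places (5 s.f.).
Carrying full precision, 758.343 × 3.2 = 2426.6976 kg; 3.2 has 2 s.f., so the result keeps min(5, 2) = 2 s.f.
Rounded to 2 significant figures: 2.4 × 10^3 kg.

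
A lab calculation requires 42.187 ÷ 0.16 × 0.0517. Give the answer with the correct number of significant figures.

42.187 ÷ 0.16 × 0.0517 = 13.631674375
Multiplication/division keeps the fewest significant figures: 42.187 → 5 s.f., 0.16 → 2 s.f., 0.0517 → 3 s.f.; limit is 2.
Rounded to 2 significant figures: 14.

14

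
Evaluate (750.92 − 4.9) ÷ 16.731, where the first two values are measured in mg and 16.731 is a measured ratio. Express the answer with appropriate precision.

750.92 mg − 4.9 mg = 746.02 mg; the difference is limited to 1 decimal place (4 s.f.).
Carrying full precision, 746.02 ÷ 16.731 = 44.5890861275… mg; 16.731 has 5 s.f., so the result keeps min(4, 5) = 4 s.f.
Rounded to 4 significant figures: 44.59 mg.

44.59 mg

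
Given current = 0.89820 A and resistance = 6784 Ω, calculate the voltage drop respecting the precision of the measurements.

6093 V

voltage drop = 0.89820 A × 6784 Ω = 6093.3888 V.
0.89820 has 5 significant figures; 6784 has 4.
Division/multiplication keeps the fewest: 4 significant figures.
Rounded: 6093 V.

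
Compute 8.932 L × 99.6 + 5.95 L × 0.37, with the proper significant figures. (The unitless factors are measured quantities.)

8.932 × 99.6 = 889.6272 → 8.90 × 10^2 L (3 s.f., last digit at the 10^0 place).
5.95 × 0.37 = 2.2015 → 2.2 L (2 s.f., last digit at the 10^-1 place).
Sum: 891.8287 L; keep the coarser place, 10^0.
Result: 892 L.

892 L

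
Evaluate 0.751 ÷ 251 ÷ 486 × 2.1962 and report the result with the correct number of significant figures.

0.751 ÷ 251 ÷ 486 × 2.1962 = 0.0000135207827128…
Multiplication/division keeps the fewest significant figures: 0.751 → 3 s.f., 251 → 3 s.f., 486 → 3 s.f., 2.1962 → 5 s.f.; limit is 3.
Rounded to 3 significant figures: 1.35 × 10^-5.

1.35 × 10^-5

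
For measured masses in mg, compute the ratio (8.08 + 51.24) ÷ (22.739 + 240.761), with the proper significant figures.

8.08 + 51.24 = 59.32, limited to 2 d.p. → 4 s.f.; 22.739 + 240.761 = 263.500, limited to 3 d.p. → 6 s.f.
Carrying full precision, 59.32 ÷ 263.500 = 0.225123339658…; keep min(4, 6) = 4 s.f.
Rounded to 4 significant figures: 2.251 × 10⁻¹.

2.251 × 10⁻¹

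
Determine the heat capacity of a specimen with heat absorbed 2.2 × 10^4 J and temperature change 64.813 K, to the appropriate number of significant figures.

3.4 × 10^2 J/K

heat capacity = 2.2 × 10^4 J ÷ 64.813 K = 339.438075695… J/K.
2.2 × 10^4 has 2 significant figures; 64.813 has 5.
Division/multiplication keeps the fewest: 2 significant figures.
Rounded: 3.4 × 10^2 J/K.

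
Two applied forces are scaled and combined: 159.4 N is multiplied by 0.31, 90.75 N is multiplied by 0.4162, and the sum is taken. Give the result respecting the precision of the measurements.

87 N

159.4 × 0.31 = 49.414 → 49 N (2 s.f., last digit at the 10^0 place).
90.75 × 0.4162 = 37.77015 → 37.77 N (4 s.f., last digit at the 10^-2 place).
Sum: 87.18415 N; keep the coarser place, 10^0.
Result: 87 N.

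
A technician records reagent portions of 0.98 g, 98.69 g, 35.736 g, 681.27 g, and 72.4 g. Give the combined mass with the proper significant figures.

0.98 g + 98.69 g + 35.736 g + 681.27 g + 72.4 g = 889.076 g.
Addition/subtraction keeps the fewest decimal places: 0.98 → 2 decimal places, 98.69 → 2 decimal places, 35.736 → 3 decimal places, 681.27 → 2 decimal places, 72.4 → 1 decimal place; limit is 1.
Rounded to 1 decimal place: 889.1 g.

889.1 g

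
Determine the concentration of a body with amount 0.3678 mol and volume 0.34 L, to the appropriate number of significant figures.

1.1 mol/L

concentration = 0.3678 mol ÷ 0.34 L = 1.08176470588… mol/L.
0.3678 has 4 significant figures; 0.34 has 2.
Division/multiplication keeps the fewest: 2 significant figures.
Rounded: 1.1 mol/L.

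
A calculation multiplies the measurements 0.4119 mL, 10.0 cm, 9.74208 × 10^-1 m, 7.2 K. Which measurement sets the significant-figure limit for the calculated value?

0.4119 mL → 4 s.f.; 10.0 cm → 3 s.f.; 9.74208 × 10^-1 m → 6 s.f.; 7.2 K → 2 s.f.
The fewest is 2 significant figures, from 7.2 K.

7.2 K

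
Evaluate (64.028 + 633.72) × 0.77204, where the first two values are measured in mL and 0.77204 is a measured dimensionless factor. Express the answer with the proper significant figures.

64.028 mL + 633.72 mL = 697.748 mL; the sum is limited to 2 decimal places (5 s.f.).
Carrying full precision, 697.748 × 0.77204 = 538.68936592 mL; 0.77204 has 5 s.f., so the result keeps min(5, 5) = 5 s.f.
Rounded to 5 significant figures: 538.69 mL.

538.69 mL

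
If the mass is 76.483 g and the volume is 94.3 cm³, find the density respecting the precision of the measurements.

0.811 g/cm³

density = 76.483 g ÷ 94.3 cm³ = 0.811060445387… g/cm³.
76.483 has 5 significant figures; 94.3 has 3.
Division/multiplication keeps the fewest: 3 significant figures.
Rounded: 0.811 g/cm³.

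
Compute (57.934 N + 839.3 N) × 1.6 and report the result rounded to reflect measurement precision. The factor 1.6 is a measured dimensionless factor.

1.4 × 10³ N

57.934 N + 839.3 N = 897.234 N; the sum is limited to 1 decimal place (4 s.f.).
Carrying full precision, 897.234 × 1.6 = 1435.5744 N; 1.6 has 2 s.f., so the result keeps min(4, 2) = 2 s.f.
Rounded to 2 significant figures: 1.4 × 10³ N.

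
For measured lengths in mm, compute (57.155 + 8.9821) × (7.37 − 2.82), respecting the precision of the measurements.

301 mm²

57.155 + 8.9821 = 66.1371, limited to 3 d.p. → 5 s.f.; 7.37 − 2.82 = 4.55, limited to 2 d.p. → 3 s.f.
Carrying full precision, 66.1371 × 4.55 = 300.923805; keep min(5, 3) = 3 s.f.
Rounded to 3 significant figures: 301 mm².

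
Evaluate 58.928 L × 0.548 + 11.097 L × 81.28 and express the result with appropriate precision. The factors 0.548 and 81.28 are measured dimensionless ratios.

934.3 L

58.928 × 0.548 = 32.292544 → 32.3 L (3 s.f., last digit at the 10^-1 place).
11.097 × 81.28 = 901.96416 → 902.0 L (4 s.f., last digit at the 10^-1 place).
Sum: 934.256704 L; keep the coarser place, 10^-1.
Result: 934.3 L.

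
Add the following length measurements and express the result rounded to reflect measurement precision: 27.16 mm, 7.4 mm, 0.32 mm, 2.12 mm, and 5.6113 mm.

27.16 mm + 7.4 mm + 0.32 mm + 2.12 mm + 5.6113 mm = 42.6113 mm.
Addition/subtraction keeps the fewest decimal places: 27.16 → 2 decimal places, 7.4 → 1 decimal place, 0.32 → 2 decimal places, 2.12 → 2 decimal places, 5.6113 → 4 decimal places; limit is 1.
Rounded to 1 decimal place: 42.6 mm.

42.6 mm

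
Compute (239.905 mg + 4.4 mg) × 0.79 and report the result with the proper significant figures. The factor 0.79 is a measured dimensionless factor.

239.905 mg + 4.4 mg = 244.305 mg; the sum is limited to 1 decimal place (4 s.f.).
Carrying full precision, 244.305 × 0.79 = 193.00095 mg; 0.79 has 2 s.f., so the result keeps min(4, 2) = 2 s.f.
Rounded to 2 significant figures: 1.9 × 10² mg.

1.9 × 10² mg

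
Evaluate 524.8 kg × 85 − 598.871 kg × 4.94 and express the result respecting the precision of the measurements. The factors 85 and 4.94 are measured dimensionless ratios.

524.8 × 85 = 44608 → 4.5 × 10^4 kg (2 s.f., last digit at the 10^3 place).
598.871 × 4.94 = 2958.42274 → 2.96 × 10^3 kg (3 s.f., last digit at the 10^1 place).
Difference: 41649.57726 kg; keep the coarser place, 10^3.
Result: 4.2 × 10^4 kg.

4.2 × 10^4 kg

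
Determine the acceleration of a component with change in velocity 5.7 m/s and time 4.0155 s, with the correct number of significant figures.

acceleration = 5.7 m/s ÷ 4.0155 s = 1.41949943967… m/s².
5.7 has 2 significant figures; 4.0155 has 5.
Division/multiplication keeps the fewest: 2 significant figures.
Rounded: 1.4 m/s².

1.4 m/s²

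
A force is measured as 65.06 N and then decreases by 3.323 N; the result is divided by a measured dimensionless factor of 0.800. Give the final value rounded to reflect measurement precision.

65.06 N − 3.323 N = 61.737 N; the difference is limited to 2 decimal places (4 s.f.).
Carrying full precision, 61.737 ÷ 0.800 = 77.17125 N; 0.800 has 3 s.f., so the result keeps min(4, 3) = 3 s.f.
Rounded to 3 significant figures: 77.2 N.

77.2 N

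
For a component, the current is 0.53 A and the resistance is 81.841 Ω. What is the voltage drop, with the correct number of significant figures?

43 V

voltage drop = 0.53 A × 81.841 Ω = 43.37573 V.
0.53 has 2 significant figures; 81.841 has 5.
Division/multiplication keeps the fewest: 2 significant figures.
Rounded: 43 V.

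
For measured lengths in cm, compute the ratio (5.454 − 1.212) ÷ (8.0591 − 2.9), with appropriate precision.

5.454 − 1.212 = 4.242, limited to 3 d.p. → 4 s.f.; 8.0591 − 2.9 = 5.1591, limited to 1 d.p. → 2 s.f.
Carrying full precision, 4.242 ÷ 5.1591 = 0.822236436588…; keep min(4, 2) = 2 s.f.
Rounded to 2 significant figures: 0.82.

0.82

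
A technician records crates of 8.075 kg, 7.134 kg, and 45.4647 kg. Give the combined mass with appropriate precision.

8.075 kg + 7.134 kg + 45.4647 kg = 60.6737 kg.
Addition/subtraction keeps the fewest decimal places: 8.075 → 3 decimal places, 7.134 → 3 decimal places, 45.4647 → 4 decimal places; limit is 3.
Rounded to 3 decimal places: 60.674 kg.

60.674 kg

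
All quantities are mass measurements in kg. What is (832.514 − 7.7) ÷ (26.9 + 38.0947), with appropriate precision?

12.7

832.514 − 7.7 = 824.814, limited to 1 d.p. → 4 s.f.; 26.9 + 38.0947 = 64.9947, limited to 1 d.p. → 3 s.f.
Carrying full precision, 824.814 ÷ 64.9947 = 12.6904809161…; keep min(4, 3) = 3 s.f.
Rounded to 3 significant figures: 12.7.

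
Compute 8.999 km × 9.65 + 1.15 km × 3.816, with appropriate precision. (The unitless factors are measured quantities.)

91.2 km

8.999 × 9.65 = 86.84035 → 86.8 km (3 s.f., last digit at the 10^-1 place).
1.15 × 3.816 = 4.3884 → 4.39 km (3 s.f., last digit at the 10^-2 place).
Sum: 91.22875 km; keep the coarser place, 10^-1.
Result: 91.2 km.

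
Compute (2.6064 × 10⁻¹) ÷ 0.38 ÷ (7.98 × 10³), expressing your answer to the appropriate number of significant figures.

8.6 × 10⁻⁵

(2.6064 × 10⁻¹) ÷ 0.38 ÷ (7.98 × 10³) = 0.0000859517214088…
Multiplication/division keeps the fewest significant figures: 2.6064 × 10⁻¹ → 5 s.f., 0.38 → 2 s.f., 7.98 × 10³ → 3 s.f.; limit is 2.
Rounded to 2 significant figures: 8.6 × 10⁻⁵.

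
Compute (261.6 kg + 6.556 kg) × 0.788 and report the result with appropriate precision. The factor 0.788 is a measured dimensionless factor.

261.6 kg + 6.556 kg = 268.156 kg; the sum is limited to 1 decimal place (4 s.f.).
Carrying full precision, 268.156 × 0.788 = 211.306928 kg; 0.788 has 3 s.f., so the result keeps min(4, 3) = 3 s.f.
Rounded to 3 significant figures: 211 kg.

211 kg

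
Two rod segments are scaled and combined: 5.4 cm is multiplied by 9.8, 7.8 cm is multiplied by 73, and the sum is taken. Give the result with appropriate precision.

6.2 × 10² cm

5.4 × 9.8 = 52.92 → 53 cm (2 s.f., last digit at the 10^0 place).
7.8 × 73 = 569.4 → 5.7 × 10² cm (2 s.f., last digit at the 10^1 place).
Sum: 622.32 cm; keep the coarser place, 10^1.
Result: 6.2 × 10² cm.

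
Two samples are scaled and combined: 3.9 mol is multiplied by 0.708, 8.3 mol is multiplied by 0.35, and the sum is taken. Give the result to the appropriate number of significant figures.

3.9 × 0.708 = 2.7612 → 2.8 mol (2 s.f., last digit at the 10^-1 place).
8.3 × 0.35 = 2.905 → 2.9 mol (2 s.f., last digit at the 10^-1 place).
Sum: 5.6662 mol; keep the coarser place, 10^-1.
Result: 5.7 mol.

5.7 mol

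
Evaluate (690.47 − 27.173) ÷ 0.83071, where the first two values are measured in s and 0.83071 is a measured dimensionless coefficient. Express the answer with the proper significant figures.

798.47 s

690.47 s − 27.173 s = 663.297 s; the difference is limited to 2 decimal places (5 s.f.).
Carrying full precision, 663.297 ÷ 0.83071 = 798.469983508… s; 0.83071 has 5 s.f., so the result keeps min(5, 5) = 5 s.f.
Rounded to 5 significant figures: 798.47 s.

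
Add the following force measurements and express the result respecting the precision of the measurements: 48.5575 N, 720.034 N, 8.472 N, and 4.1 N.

781.2 N

48.5575 N + 720.034 N + 8.472 N + 4.1 N = 781.1635 N.
Addition/subtraction keeps the fewest decimal places: 48.5575 → 4 decimal places, 720.034 → 3 decimal places, 8.472 → 3 decimal places, 4.1 → 1 decimal place; limit is 1.
Rounded to 1 decimal place: 781.2 N.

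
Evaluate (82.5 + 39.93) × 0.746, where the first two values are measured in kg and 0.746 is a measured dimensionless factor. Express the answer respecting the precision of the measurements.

91.3 kg

82.5 kg + 39.93 kg = 122.43 kg; the sum is limited to 1 decimal place (4 s.f.).
Carrying full precision, 122.43 × 0.746 = 91.33278 kg; 0.746 has 3 s.f., so the result keeps min(4, 3) = 3 s.f.
Rounded to 3 significant figures: 91.3 kg.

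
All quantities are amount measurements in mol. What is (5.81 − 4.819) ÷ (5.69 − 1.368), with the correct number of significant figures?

0.23

5.81 − 4.819 = 0.991, limited to 2 d.p. → 2 s.f.; 5.69 − 1.368 = 4.322, limited to 2 d.p. → 3 s.f.
Carrying full precision, 0.991 ÷ 4.322 = 0.229291994447…; keep min(2, 3) = 2 s.f.
Rounded to 2 significant figures: 0.23.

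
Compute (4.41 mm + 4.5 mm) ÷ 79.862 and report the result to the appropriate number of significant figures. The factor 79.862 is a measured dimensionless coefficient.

0.11 mm

4.41 mm + 4.5 mm = 8.91 mm; the sum is limited to 1 decimal place (2 s.f.).
Carrying full precision, 8.91 ÷ 79.862 = 0.111567453858… mm; 79.862 has 5 s.f., so the result keeps min(2, 5) = 2 s.f.
Rounded to 2 significant figures: 0.11 mm.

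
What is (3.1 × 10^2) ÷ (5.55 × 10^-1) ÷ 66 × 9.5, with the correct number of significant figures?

(3.1 × 10^2) ÷ (5.55 × 10^-1) ÷ 66 × 9.5 = 80.3985803986…
Multiplication/division keeps the fewest significant figures: 3.1 × 10^2 → 2 s.f., 5.55 × 10^-1 → 3 s.f., 66 → 2 s.f., 9.5 → 2 s.f.; limit is 2.
Rounded to 2 significant figures: 8.0 × 10^1.

8.0 × 10^1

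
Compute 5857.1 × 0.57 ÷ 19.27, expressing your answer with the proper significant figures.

1.7 × 10²

5857.1 × 0.57 ÷ 19.27 = 173.251011936…
Multiplication/division keeps the fewest significant figures: 5857.1 → 5 s.f., 0.57 → 2 s.f., 19.27 → 4 s.f.; limit is 2.
Rounded to 2 significant figures: 1.7 × 10².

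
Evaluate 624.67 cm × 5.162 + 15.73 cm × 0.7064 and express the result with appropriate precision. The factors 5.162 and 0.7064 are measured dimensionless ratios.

3236 cm

624.67 × 5.162 = 3224.54654 → 3225 cm (4 s.f., last digit at the 10^0 place).
15.73 × 0.7064 = 11.111672 → 11.11 cm (4 s.f., last digit at the 10^-2 place).
Sum: 3235.658212 cm; keep the coarser place, 10^0.
Result: 3236 cm.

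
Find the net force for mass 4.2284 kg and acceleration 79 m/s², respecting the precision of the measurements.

net force = 4.2284 kg × 79 m/s² = 334.0436 N.
4.2284 has 5 significant figures; 79 has 2.
Division/multiplication keeps the fewest: 2 significant figures.
Rounded: 3.3 × 10² N.

3.3 × 10² N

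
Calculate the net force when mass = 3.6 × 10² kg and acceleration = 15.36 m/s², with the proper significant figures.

net force = 3.6 × 10² kg × 15.36 m/s² = 5529.6 N.
3.6 × 10² has 2 significant figures; 15.36 has 4.
Division/multiplication keeps the fewest: 2 significant figures.
Rounded: 5.5 × 10³ N.

5.5 × 10³ N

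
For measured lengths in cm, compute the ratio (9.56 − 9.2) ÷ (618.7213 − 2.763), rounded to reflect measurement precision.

6 × 10⁻⁴

9.56 − 9.2 = 0.36, limited to 1 d.p. → 1 s.f.; 618.7213 − 2.763 = 615.9583, limited to 3 d.p. → 6 s.f.
Carrying full precision, 0.36 ÷ 615.9583 = 0.000584455148993…; keep min(1, 6) = 1 s.f.
Rounded to 1 significant figure: 6 × 10⁻⁴.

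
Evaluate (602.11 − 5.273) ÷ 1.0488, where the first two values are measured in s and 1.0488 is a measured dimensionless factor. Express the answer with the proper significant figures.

569.07 s

602.11 s − 5.273 s = 596.837 s; the difference is limited to 2 decimal places (5 s.f.).
Carrying full precision, 596.837 ÷ 1.0488 = 569.06655225… s; 1.0488 has 5 s.f., so the result keeps min(5, 5) = 5 s.f.
Rounded to 5 significant figures: 569.07 s.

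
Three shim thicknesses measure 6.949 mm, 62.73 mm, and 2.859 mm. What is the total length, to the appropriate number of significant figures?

6.949 mm + 62.73 mm + 2.859 mm = 72.538 mm.
Addition/subtraction keeps the fewest decimal places: 6.949 → 3 decimal places, 62.73 → 2 decimal places, 2.859 → 3 decimal places; limit is 2.
Rounded to 2 decimal places: 72.54 mm.

72.54 mm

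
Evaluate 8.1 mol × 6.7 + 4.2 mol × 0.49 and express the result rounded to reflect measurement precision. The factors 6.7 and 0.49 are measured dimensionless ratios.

56 mol

8.1 × 6.7 = 54.27 → 54 mol (2 s.f., last digit at the 10^0 place).
4.2 × 0.49 = 2.058 → 2.1 mol (2 s.f., last digit at the 10^-1 place).
Sum: 56.328 mol; keep the coarser place, 10^0.
Result: 56 mol.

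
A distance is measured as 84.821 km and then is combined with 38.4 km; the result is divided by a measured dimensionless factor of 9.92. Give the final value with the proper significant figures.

84.821 km + 38.4 km = 123.221 km; the sum is limited to 1 decimal place (4 s.f.).
Carrying full precision, 123.221 ÷ 9.92 = 12.4214717742… km; 9.92 has 3 s.f., so the result keeps min(4, 3) = 3 s.f.
Rounded to 3 significant figures: 12.4 km.

12.4 km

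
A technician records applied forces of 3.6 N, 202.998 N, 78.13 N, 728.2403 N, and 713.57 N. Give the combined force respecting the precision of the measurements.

3.6 N + 202.998 N + 78.13 N + 728.2403 N + 713.57 N = 1726.5383 N.
Addition/subtraction keeps the fewest decimal places: 3.6 → 1 decimal place, 202.998 → 3 decimal places, 78.13 → 2 decimal places, 728.2403 → 4 decimal places, 713.57 → 2 decimal places; limit is 1.
Rounded to 1 decimal place: 1726.5 N.

1726.5 N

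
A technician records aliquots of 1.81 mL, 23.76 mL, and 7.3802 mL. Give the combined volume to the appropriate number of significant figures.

32.95 mL

1.81 mL + 23.76 mL + 7.3802 mL = 32.9502 mL.
Addition/subtraction keeps the fewest decimal places: 1.81 → 2 decimal places, 23.76 → 2 decimal places, 7.3802 → 4 decimal places; limit is 2.
Rounded to 2 decimal places: 32.95 mL.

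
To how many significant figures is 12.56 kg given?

4

12.56: every digit is nonzero and significant.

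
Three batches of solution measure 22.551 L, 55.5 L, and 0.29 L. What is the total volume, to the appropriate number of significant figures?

78.3 L

22.551 L + 55.5 L + 0.29 L = 78.341 L.
Addition/subtraction keeps the fewest decimal places: 22.551 → 3 decimal places, 55.5 → 1 decimal place, 0.29 → 2 decimal places; limit is 1.
Rounded to 1 decimal place: 78.3 L.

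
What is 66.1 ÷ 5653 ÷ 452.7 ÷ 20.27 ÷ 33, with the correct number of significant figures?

66.1 ÷ 5653 ÷ 452.7 ÷ 20.27 ÷ 33 = 3.86139554295 × 10^-8…
Multiplication/division keeps the fewest significant figures: 66.1 → 3 s.f., 5653 → 4 s.f., 452.7 → 4 s.f., 20.27 → 4 s.f., 33 → 2 s.f.; limit is 2.
Rounded to 2 significant figures: 3.9 × 10^-8.

3.9 × 10^-8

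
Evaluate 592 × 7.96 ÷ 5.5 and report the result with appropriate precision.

592 × 7.96 ÷ 5.5 = 856.785454545…
Multiplication/division keeps the fewest significant figures: 592 → 3 s.f., 7.96 → 3 s.f., 5.5 → 2 s.f.; limit is 2.
Rounded to 2 significant figures: 8.6 × 10².

8.6 × 10²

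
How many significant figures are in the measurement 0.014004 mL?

0.014004: leading zeros are not significant; zeros between nonzero digits are significant.

5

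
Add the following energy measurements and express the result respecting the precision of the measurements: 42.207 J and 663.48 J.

42.207 J + 663.48 J = 705.687 J.
Addition/subtraction keeps the fewest decimal places: 42.207 → 3 decimal places, 663.48 → 2 decimal places; limit is 2.
Rounded to 2 decimal places: 705.69 J.

705.69 J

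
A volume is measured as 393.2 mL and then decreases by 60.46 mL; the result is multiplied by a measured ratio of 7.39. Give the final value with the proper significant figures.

2.46 × 10^3 mL

393.2 mL − 60.46 mL = 332.74 mL; the difference is limited to 1 decimal place (4 s.f.).
Carrying full precision, 332.74 × 7.39 = 2458.9486 mL; 7.39 has 3 s.f., so the result keeps min(4, 3) = 3 s.f.
Rounded to 3 significant figures: 2.46 × 10^3 mL.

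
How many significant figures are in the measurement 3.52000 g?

3.52000: trailing zeros after a decimal point are significant.

6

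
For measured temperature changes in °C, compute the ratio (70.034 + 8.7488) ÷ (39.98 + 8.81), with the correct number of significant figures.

70.034 + 8.7488 = 78.7828, limited to 3 d.p. → 5 s.f.; 39.98 + 8.81 = 48.79, limited to 2 d.p. → 4 s.f.
Carrying full precision, 78.7828 ÷ 48.79 = 1.61473252716…; keep min(5, 4) = 4 s.f.
Rounded to 4 significant figures: 1.615.

1.615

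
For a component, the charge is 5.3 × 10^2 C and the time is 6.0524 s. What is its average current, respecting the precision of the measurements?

average current = 5.3 × 10^2 C ÷ 6.0524 s = 87.5685678409… A.
5.3 × 10^2 has 2 significant figures; 6.0524 has 5.
Division/multiplication keeps the fewest: 2 significant figures.
Rounded: 88 A.

88 A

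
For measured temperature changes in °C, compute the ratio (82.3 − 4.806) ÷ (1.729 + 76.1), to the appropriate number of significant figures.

82.3 − 4.806 = 77.494, limited to 1 d.p. → 3 s.f.; 1.729 + 76.1 = 77.829, limited to 1 d.p. → 3 s.f.
Carrying full precision, 77.494 ÷ 77.829 = 0.995695691837…; keep min(3, 3) = 3 s.f.
Rounded to 3 significant figures: 9.96 × 10^-1.

9.96 × 10^-1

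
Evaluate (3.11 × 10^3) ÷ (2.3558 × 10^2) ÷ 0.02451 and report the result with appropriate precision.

539

(3.11 × 10^3) ÷ (2.3558 × 10^2) ÷ 0.02451 = 538.615268292…
Multiplication/division keeps the fewest significant figures: 3.11 × 10^3 → 3 s.f., 2.3558 × 10^2 → 5 s.f., 0.02451 → 4 s.f.; limit is 3.
Rounded to 3 significant figures: 539.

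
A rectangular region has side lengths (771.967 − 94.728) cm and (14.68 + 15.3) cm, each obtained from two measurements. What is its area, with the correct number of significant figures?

2.03 × 10⁴ cm²

771.967 − 94.728 = 677.239, limited to 3 d.p. → 6 s.f.; 14.68 + 15.3 = 29.98, limited to 1 d.p. → 3 s.f.
Carrying full precision, 677.239 × 29.98 = 20303.62522; keep min(6, 3) = 3 s.f.
Rounded to 3 significant figures: 2.03 × 10⁴ cm².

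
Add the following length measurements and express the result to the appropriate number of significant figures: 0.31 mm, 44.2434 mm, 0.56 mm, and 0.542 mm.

45.66 mm

0.31 mm + 44.2434 mm + 0.56 mm + 0.542 mm = 45.6554 mm.
Addition/subtraction keeps the fewest decimal places: 0.31 → 2 decimal places, 44.2434 → 4 decimal places, 0.56 → 2 decimal places, 0.542 → 3 decimal places; limit is 2.
Rounded to 2 decimal places: 45.66 mm.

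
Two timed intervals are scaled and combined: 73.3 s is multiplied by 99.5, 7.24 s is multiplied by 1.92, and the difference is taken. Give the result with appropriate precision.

7.28 × 10^3 s

73.3 × 99.5 = 7293.35 → 7.29 × 10^3 s (3 s.f., last digit at the 10^1 place).
7.24 × 1.92 = 13.9008 → 13.9 s (3 s.f., last digit at the 10^-1 place).
Difference: 7279.4492 s; keep the coarser place, 10^1.
Result: 7.28 × 10^3 s.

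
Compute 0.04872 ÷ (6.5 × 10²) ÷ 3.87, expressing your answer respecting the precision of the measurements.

0.04872 ÷ (6.5 × 10²) ÷ 3.87 = 0.0000193679189028…
Multiplication/division keeps the fewest significant figures: 0.04872 → 4 s.f., 6.5 × 10² → 2 s.f., 3.87 → 3 s.f.; limit is 2.
Rounded to 2 significant figures: 1.9 × 10⁻⁵.

1.9 × 10⁻⁵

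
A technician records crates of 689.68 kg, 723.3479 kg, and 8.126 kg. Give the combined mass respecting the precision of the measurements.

1421.15 kg

689.68 kg + 723.3479 kg + 8.126 kg = 1421.1539 kg.
Addition/subtraction keeps the fewest decimal places: 689.68 → 2 decimal places, 723.3479 → 4 decimal places, 8.126 → 3 decimal places; limit is 2.
Rounded to 2 decimal places: 1421.15 kg.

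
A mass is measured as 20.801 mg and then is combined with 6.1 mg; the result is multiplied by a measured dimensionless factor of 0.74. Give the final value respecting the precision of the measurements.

20. mg

20.801 mg + 6.1 mg = 26.901 mg; the sum is limited to 1 decimal place (3 s.f.).
Carrying full precision, 26.901 × 0.74 = 19.90674 mg; 0.74 has 2 s.f., so the result keeps min(3, 2) = 2 s.f.
Rounded to 2 significant figures: 20. mg.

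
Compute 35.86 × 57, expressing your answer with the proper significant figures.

2.0 × 10³

35.86 × 57 = 2044.02
Multiplication/division keeps the fewest significant figures: 35.86 → 4 s.f., 57 → 2 s.f.; limit is 2.
Rounded to 2 significant figures: 2.0 × 10³.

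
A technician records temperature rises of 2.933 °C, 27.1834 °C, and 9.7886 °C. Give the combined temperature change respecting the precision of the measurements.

2.933 °C + 27.1834 °C + 9.7886 °C = 39.9050 °C.
Addition/subtraction keeps the fewest decimal places: 2.933 → 3 decimal places, 27.1834 → 4 decimal places, 9.7886 → 4 decimal places; limit is 3.
Rounded to 3 decimal places: 39.905 °C.

39.905 °C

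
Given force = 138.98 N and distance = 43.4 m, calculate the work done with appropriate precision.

work done = 138.98 N × 43.4 m = 6031.732 J.
138.98 has 5 significant figures; 43.4 has 3.
Division/multiplication keeps the fewest: 3 significant figures.
Rounded: 6.03 × 10^3 J.

6.03 × 10^3 J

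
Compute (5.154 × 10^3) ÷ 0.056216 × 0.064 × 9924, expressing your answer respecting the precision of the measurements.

(5.154 × 10^3) ÷ 0.056216 × 0.064 × 9924 = 58230591.7177…
Multiplication/division keeps the fewest significant figures: 5.154 × 10^3 → 4 s.f., 0.056216 → 5 s.f., 0.064 → 2 s.f., 9924 → 4 s.f.; limit is 2.
Rounded to 2 significant figures: 5.8 × 10^7.

5.8 × 10^7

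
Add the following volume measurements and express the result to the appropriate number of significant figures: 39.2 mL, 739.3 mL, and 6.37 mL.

39.2 mL + 739.3 mL + 6.37 mL = 784.87 mL.
Addition/subtraction keeps the fewest decimal places: 39.2 → 1 decimal place, 739.3 → 1 decimal place, 6.37 → 2 decimal places; limit is 1.
Rounded to 1 decimal place: 784.9 mL.

784.9 mL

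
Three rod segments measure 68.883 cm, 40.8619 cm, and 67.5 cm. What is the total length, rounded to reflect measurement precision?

68.883 cm + 40.8619 cm + 67.5 cm = 177.2449 cm.
Addition/subtraction keeps the fewest decimal places: 68.883 → 3 decimal places, 40.8619 → 4 decimal places, 67.5 → 1 decimal place; limit is 1.
Rounded to 1 decimal place: 177.2 cm.

177.2 cm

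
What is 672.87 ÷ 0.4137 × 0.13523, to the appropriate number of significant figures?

672.87 ÷ 0.4137 × 0.13523 = 219.947329224…
Multiplication/division keeps the fewest significant figures: 672.87 → 5 s.f., 0.4137 → 4 s.f., 0.13523 → 5 s.f.; limit is 4.
Rounded to 4 significant figures: 219.9.

219.9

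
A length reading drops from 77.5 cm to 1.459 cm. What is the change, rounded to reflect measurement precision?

77.5 cm − 1.459 cm = 76.041 cm.
Addition/subtraction keeps the fewest decimal places: 77.5 → 1 decimal place, 1.459 → 3 decimal places; limit is 1.
Rounded to 1 decimal place: 76.0 cm.

76.0 cm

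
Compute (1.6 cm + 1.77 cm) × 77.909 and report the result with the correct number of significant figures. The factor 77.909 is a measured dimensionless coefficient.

2.6 × 10² cm

1.6 cm + 1.77 cm = 3.37 cm; the sum is limited to 1 decimal place (2 s.f.).
Carrying full precision, 3.37 × 77.909 = 262.55333 cm; 77.909 has 5 s.f., so the result keeps min(2, 5) = 2 s.f.
Rounded to 2 significant figures: 2.6 × 10² cm.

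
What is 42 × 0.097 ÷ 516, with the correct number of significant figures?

0.0079

42 × 0.097 ÷ 516 = 0.00789534883721…
Multiplication/division keeps the fewest significant figures: 42 → 2 s.f., 0.097 → 2 s.f., 516 → 3 s.f.; limit is 2.
Rounded to 2 significant figures: 0.0079.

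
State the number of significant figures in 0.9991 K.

4

0.9991: leading zeros are not significant.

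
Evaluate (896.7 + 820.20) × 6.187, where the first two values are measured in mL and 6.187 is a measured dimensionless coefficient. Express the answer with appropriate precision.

896.7 mL + 820.20 mL = 1716.90 mL; the sum is limited to 1 decimal place (5 s.f.).
Carrying full precision, 1716.90 × 6.187 = 10622.4603 mL; 6.187 has 4 s.f., so the result keeps min(5, 4) = 4 s.f.
Rounded to 4 significant figures: 1.062 × 10^4 mL.

1.062 × 10^4 mL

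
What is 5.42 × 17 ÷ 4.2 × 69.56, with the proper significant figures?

1.5 × 10^3

5.42 × 17 ÷ 4.2 × 69.56 = 1526.01390476…
Multiplication/division keeps the fewest significant figures: 5.42 → 3 s.f., 17 → 2 s.f., 4.2 → 2 s.f., 69.56 → 4 s.f.; limit is 2.
Rounded to 2 significant figures: 1.5 × 10^3.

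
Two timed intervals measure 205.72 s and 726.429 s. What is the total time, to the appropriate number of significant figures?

205.72 s + 726.429 s = 932.149 s.
Addition/subtraction keeps the fewest decimal places: 205.72 → 2 decimal places, 726.429 → 3 decimal places; limit is 2.
Rounded to 2 decimal places: 932.15 s.

932.15 s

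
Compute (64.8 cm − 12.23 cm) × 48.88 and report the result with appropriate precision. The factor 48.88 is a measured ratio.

2.57 × 10³ cm

64.8 cm − 12.23 cm = 52.57 cm; the difference is limited to 1 decimal place (3 s.f.).
Carrying full precision, 52.57 × 48.88 = 2569.6216 cm; 48.88 has 4 s.f., so the result keeps min(3, 4) = 3 s.f.
Rounded to 3 significant figures: 2.57 × 10³ cm.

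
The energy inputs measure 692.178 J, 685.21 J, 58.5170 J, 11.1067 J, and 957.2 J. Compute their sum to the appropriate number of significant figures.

692.178 J + 685.21 J + 58.5170 J + 11.1067 J + 957.2 J = 2404.2117 J.
Addition/subtraction keeps the fewest decimal places: 692.178 → 3 decimal places, 685.21 → 2 decimal places, 58.5170 → 4 decimal places, 11.1067 → 4 decimal places, 957.2 → 1 decimal place; limit is 1.
Rounded to 1 decimal place: 2404.2 J.

2404.2 J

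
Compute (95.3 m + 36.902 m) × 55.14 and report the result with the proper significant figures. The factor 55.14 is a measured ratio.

7.290 × 10^3 m

95.3 m + 36.902 m = 132.202 m; the sum is limited to 1 decimal place (4 s.f.).
Carrying full precision, 132.202 × 55.14 = 7289.61828 m; 55.14 has 4 s.f., so the result keeps min(4, 4) = 4 s.f.
Rounded to 4 significant figures: 7.290 × 10^3 m.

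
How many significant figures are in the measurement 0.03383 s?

4

0.03383: leading zeros are not significant.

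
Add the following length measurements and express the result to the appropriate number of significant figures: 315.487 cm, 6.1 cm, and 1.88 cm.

315.487 cm + 6.1 cm + 1.88 cm = 323.467 cm.
Addition/subtraction keeps the fewest decimal places: 315.487 → 3 decimal places, 6.1 → 1 decimal place, 1.88 → 2 decimal places; limit is 1.
Rounded to 1 decimal place: 323.5 cm.

323.5 cm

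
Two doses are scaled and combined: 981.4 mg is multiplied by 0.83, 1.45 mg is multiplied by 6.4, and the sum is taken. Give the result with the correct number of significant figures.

981.4 × 0.83 = 814.562 → 8.1 × 10^2 mg (2 s.f., last digit at the 10^1 place).
1.45 × 6.4 = 9.28 → 9.3 mg (2 s.f., last digit at the 10^-1 place).
Sum: 823.842 mg; keep the coarser place, 10^1.
Result: 8.2 × 10^2 mg.

8.2 × 10^2 mg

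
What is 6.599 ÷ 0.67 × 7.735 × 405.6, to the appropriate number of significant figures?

6.599 ÷ 0.67 × 7.735 × 405.6 = 30900.2213194…
Multiplication/division keeps the fewest significant figures: 6.599 → 4 s.f., 0.67 → 2 s.f., 7.735 → 4 s.f., 405.6 → 4 s.f.; limit is 2.
Rounded to 2 significant figures: 3.1 × 10^4.

3.1 × 10^4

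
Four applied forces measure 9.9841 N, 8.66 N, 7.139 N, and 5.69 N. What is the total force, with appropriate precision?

31.47 N

9.9841 N + 8.66 N + 7.139 N + 5.69 N = 31.4731 N.
Addition/subtraction keeps the fewest decimal places: 9.9841 → 4 decimal places, 8.66 → 2 decimal places, 7.139 → 3 decimal places, 5.69 → 2 decimal places; limit is 2.
Rounded to 2 decimal places: 31.47 N.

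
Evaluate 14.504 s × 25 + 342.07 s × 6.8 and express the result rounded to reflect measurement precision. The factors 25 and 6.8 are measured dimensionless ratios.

14.504 × 25 = 362.6 → 3.6 × 10² s (2 s.f., last digit at the 10^1 place).
342.07 × 6.8 = 2326.076 → 2.3 × 10³ s (2 s.f., last digit at the 10^2 place).
Sum: 2688.676 s; keep the coarser place, 10^2.
Result: 2.7 × 10³ s.

2.7 × 10³ s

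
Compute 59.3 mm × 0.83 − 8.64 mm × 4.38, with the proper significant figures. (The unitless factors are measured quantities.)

59.3 × 0.83 = 49.219 → 49 mm (2 s.f., last digit at the 10^0 place).
8.64 × 4.38 = 37.8432 → 37.8 mm (3 s.f., last digit at the 10^-1 place).
Difference: 11.3758 mm; keep the coarser place, 10^0.
Result: 11 mm.

11 mm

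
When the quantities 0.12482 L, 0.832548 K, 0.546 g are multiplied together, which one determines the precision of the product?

0.546 g

0.12482 L → 5 s.f.; 0.832548 K → 6 s.f.; 0.546 g → 3 s.f.
The fewest is 3 significant figures, from 0.546 g.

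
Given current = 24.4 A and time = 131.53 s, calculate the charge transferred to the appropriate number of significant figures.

charge transferred = 24.4 A × 131.53 s = 3209.332 C.
24.4 has 3 significant figures; 131.53 has 5.
Division/multiplication keeps the fewest: 3 significant figures.
Rounded: 3.21 × 10^3 C.

3.21 × 10^3 C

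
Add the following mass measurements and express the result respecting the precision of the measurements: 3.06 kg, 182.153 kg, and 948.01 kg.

3.06 kg + 182.153 kg + 948.01 kg = 1133.223 kg.
Addition/subtraction keeps the fewest decimal places: 3.06 → 2 decimal places, 182.153 → 3 decimal places, 948.01 → 2 decimal places; limit is 2.
Rounded to 2 decimal places: 1133.22 kg.

1133.22 kg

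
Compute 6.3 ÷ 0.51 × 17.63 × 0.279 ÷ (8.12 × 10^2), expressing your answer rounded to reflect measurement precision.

0.075

6.3 ÷ 0.51 × 17.63 × 0.279 ÷ (8.12 × 10^2) = 0.074829158215…
Multiplication/division keeps the fewest significant figures: 6.3 → 2 s.f., 0.51 → 2 s.f., 17.63 → 4 s.f., 0.279 → 3 s.f., 8.12 × 10^2 → 3 s.f.; limit is 2.
Rounded to 2 significant figures: 0.075.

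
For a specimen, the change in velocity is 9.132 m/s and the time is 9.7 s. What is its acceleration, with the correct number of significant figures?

0.94 m/s²

acceleration = 9.132 m/s ÷ 9.7 s = 0.941443298969… m/s².
9.132 has 4 significant figures; 9.7 has 2.
Division/multiplication keeps the fewest: 2 significant figures.
Rounded: 0.94 m/s².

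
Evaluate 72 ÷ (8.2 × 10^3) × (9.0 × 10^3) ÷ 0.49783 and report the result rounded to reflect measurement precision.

72 ÷ (8.2 × 10^3) × (9.0 × 10^3) ÷ 0.49783 = 158.737702115…
Multiplication/division keeps the fewest significant figures: 72 → 2 s.f., 8.2 × 10^3 → 2 s.f., 9.0 × 10^3 → 2 s.f., 0.49783 → 5 s.f.; limit is 2.
Rounded to 2 significant figures: 1.6 × 10^2.

1.6 × 10^2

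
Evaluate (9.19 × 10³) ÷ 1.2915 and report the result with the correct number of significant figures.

(9.19 × 10³) ÷ 1.2915 = 7115.75687185…
Multiplication/division keeps the fewest significant figures: 9.19 × 10³ → 3 s.f., 1.2915 → 5 s.f.; limit is 3.
Rounded to 3 significant figures: 7.12 × 10³.

7.12 × 10³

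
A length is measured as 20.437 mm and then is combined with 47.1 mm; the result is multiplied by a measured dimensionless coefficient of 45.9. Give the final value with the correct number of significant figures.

3.10 × 10³ mm

20.437 mm + 47.1 mm = 67.537 mm; the sum is limited to 1 decimal place (3 s.f.).
Carrying full precision, 67.537 × 45.9 = 3099.9483 mm; 45.9 has 3 s.f., so the result keeps min(3, 3) = 3 s.f.
Rounded to 3 significant figures: 3.10 × 10³ mm.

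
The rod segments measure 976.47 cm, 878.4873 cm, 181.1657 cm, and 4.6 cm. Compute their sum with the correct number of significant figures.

2040.7 cm

976.47 cm + 878.4873 cm + 181.1657 cm + 4.6 cm = 2040.7230 cm.
Addition/subtraction keeps the fewest decimal places: 976.47 → 2 decimal places, 878.4873 → 4 decimal places, 181.1657 → 4 decimal places, 4.6 → 1 decimal place; limit is 1.
Rounded to 1 decimal place: 2040.7 cm.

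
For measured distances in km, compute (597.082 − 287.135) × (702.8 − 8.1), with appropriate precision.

2.153 × 10^5 km²

597.082 − 287.135 = 309.947, limited to 3 d.p. → 6 s.f.; 702.8 − 8.1 = 694.7, limited to 1 d.p. → 4 s.f.
Carrying full precision, 309.947 × 694.7 = 215320.1809; keep min(6, 4) = 4 s.f.
Rounded to 4 significant figures: 2.153 × 10^5 km².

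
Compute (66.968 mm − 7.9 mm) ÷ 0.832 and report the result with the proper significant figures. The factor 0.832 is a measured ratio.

66.968 mm − 7.9 mm = 59.068 mm; the difference is limited to 1 decimal place (3 s.f.).
Carrying full precision, 59.068 ÷ 0.832 = 70.9951923077… mm; 0.832 has 3 s.f., so the result keeps min(3, 3) = 3 s.f.
Rounded to 3 significant figures: 71.0 mm.

71.0 mm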